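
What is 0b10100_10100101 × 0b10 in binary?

Multiply each base-2 digit by 2, carrying:
  1×2 = 2 → write 0 carry 1
  0×2+1 = 1 → write 1
  1×2 = 2 → write 0 carry 1
  0×2+1 = 1 → write 1
  0×2 = 0 → write 0
  1×2 = 2 → write 0 carry 1
  0×2+1 = 1 → write 1
  1×2 = 2 → write 0 carry 1
  0×2+1 = 1 → write 1
  0×2 = 0 → write 0
  1×2 = 2 → write 0 carry 1
  0×2+1 = 1 → write 1
  1×2 = 2 → write 0 carry 1
  remaining carry: 1

0b10100101001010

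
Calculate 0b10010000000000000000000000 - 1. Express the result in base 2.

The trailing 22 digits are 0, so subtracting 1 borrows through: they become 1 and the next digit up decrements.

0b10001111111111111111111111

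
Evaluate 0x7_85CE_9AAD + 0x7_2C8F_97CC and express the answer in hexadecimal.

Add column by column in base 16, right to left:
  D+C = 9 carry 1
  A+C+1 = 7 carry 1
  A+7+1 = 2 carry 1
  9+9+1 = 3 carry 1
  E+F+1 = E carry 1
  C+8+1 = 5 carry 1
  5+C+1 = 2 carry 1
  8+2+1 = B
  7+7 = E

0xEB25E3279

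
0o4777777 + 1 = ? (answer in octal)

The trailing 6 digits are 7 (max in base 8), so adding 1 cascades: they roll to 0 and the next digit up increments.

0o5000000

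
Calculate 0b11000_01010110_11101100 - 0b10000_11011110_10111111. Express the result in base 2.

0b1110111100000101101

Subtract column by column in base 2:
  0-1 → 1 (borrow)
  0-1-1 → 0 (borrow)
  1-1-1 → 1 (borrow)
  1-1-1 → 1 (borrow)
  0-1-1 → 0 (borrow)
  1-1-1 → 1 (borrow)
  1-0-1 → 0
  1-1 → 0
  0-0 → 0
  1-1 → 0
  1-1 → 0
  0-1 → 1 (borrow)
  1-1-1 → 1 (borrow)
  0-0-1 → 1 (borrow)
  1-1-1 → 1 (borrow)
  0-1-1 → 0 (borrow)
  0-0-1 → 1 (borrow)
  0-0-1 → 1 (borrow)
  0-0-1 → 1 (borrow)
  1-0-1 → 0
  1-1 → 0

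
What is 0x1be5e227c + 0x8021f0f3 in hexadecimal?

Add column by column in base 16, right to left:
  c+3 = f
  7+f = 6 carry 1
  2+0+1 = 3
  2+f = 1 carry 1
  e+1+1 = 0 carry 1
  5+2+1 = 8
  e+0 = e
  b+8 = 3 carry 1
  1+0+1 = 2

0x23e80136f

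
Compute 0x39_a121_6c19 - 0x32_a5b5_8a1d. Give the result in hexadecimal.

Subtract column by column in base 16:
  9-d → c (borrow)
  1-1-1 → f (borrow)
  c-a-1 → 1
  6-8 → e (borrow)
  1-5-1 → b (borrow)
  2-b-1 → 6 (borrow)
  1-5-1 → b (borrow)
  a-a-1 → f (borrow)
  9-2-1 → 6
  3-3 → 0

0x6fb6be1fc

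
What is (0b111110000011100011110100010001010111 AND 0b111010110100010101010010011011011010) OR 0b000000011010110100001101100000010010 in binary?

0b111110000011100011110100010001010111 AND 0b111010110100010101010010011011011010 = 0b111010000000000001010000010001010010.
Then OR with 0b000000011010110100001101100000010010.

0b111010011010110101011101110001010010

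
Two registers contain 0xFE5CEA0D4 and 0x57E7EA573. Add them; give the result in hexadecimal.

Add column by column in base 16, right to left:
  4+3 = 7
  D+7 = 4 carry 1
  0+5+1 = 6
  A+A = 4 carry 1
  E+E+1 = D carry 1
  C+7+1 = 4 carry 1
  5+E+1 = 4 carry 1
  E+7+1 = 6 carry 1
  F+5+1 = 5 carry 1
  final carry 1

0x15644D4647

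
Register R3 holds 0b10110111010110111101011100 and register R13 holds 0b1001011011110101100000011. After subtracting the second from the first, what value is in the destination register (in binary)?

0b1101011111000010001011001

Subtract column by column in base 2:
  0-1 → 1 (borrow)
  0-1-1 → 0 (borrow)
  1-0-1 → 0
  1-0 → 1
  1-0 → 1
  0-0 → 0
  1-0 → 1
  0-0 → 0
  1-1 → 0
  1-1 → 0
  1-0 → 1
  1-1 → 0
  0-0 → 0
  1-1 → 0
  1-1 → 0
  0-1 → 1 (borrow)
  1-1-1 → 1 (borrow)
  0-0-1 → 1 (borrow)
  1-1-1 → 1 (borrow)
  1-1-1 → 1 (borrow)
  1-0-1 → 0
  0-1 → 1 (borrow)
  1-0-1 → 0
  1-0 → 1
  0-1 → 1 (borrow)
  1-0-1 → 0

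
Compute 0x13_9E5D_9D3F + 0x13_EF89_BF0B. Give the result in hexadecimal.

Add column by column in base 16, right to left:
  F+B = A carry 1
  3+0+1 = 4
  D+F = C carry 1
  9+B+1 = 5 carry 1
  D+9+1 = 7 carry 1
  5+8+1 = E
  E+F = D carry 1
  9+E+1 = 8 carry 1
  3+3+1 = 7
  1+1 = 2

0x278DE75C4A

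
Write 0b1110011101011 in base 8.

0o16353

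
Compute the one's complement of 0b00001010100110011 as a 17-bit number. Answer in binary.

0b11110101011001100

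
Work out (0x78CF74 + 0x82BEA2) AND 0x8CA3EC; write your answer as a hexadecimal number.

Add column by column in base 16, right to left:
  4+2 = 6
  7+A = 1 carry 1
  F+E+1 = E carry 1
  C+B+1 = 8 carry 1
  8+2+1 = B
  7+8 = F
Sum = 0xFB8E16; now AND with 0x8CA3EC:
  F&8=8, B&C=8, 8&A=8, E&3=2, 1&E=0, 6&C=4

0x888204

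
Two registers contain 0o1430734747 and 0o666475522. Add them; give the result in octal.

Add column by column in base 8, right to left:
  7+2 = 1 carry 1
  4+2+1 = 7
  7+5 = 4 carry 1
  4+5+1 = 2 carry 1
  3+7+1 = 3 carry 1
  7+4+1 = 4 carry 1
  0+6+1 = 7
  3+6 = 1 carry 1
  4+6+1 = 3 carry 1
  1+0+1 = 2

0o2317432471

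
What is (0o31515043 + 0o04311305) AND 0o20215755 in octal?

Add column by column in base 8, right to left:
  3+5 = 0 carry 1
  4+0+1 = 5
  0+3 = 3
  5+1 = 6
  1+1 = 2
  5+3 = 0 carry 1
  1+4+1 = 6
  3+0 = 3
Sum = 0o36026350; now AND with 0o20215755:
  3&2=2, 6&0=0, 0&2=0, 2&1=0, 6&5=4, 3&7=3, 5&5=5, 0&5=0

0o20004350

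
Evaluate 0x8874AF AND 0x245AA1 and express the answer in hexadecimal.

AND each hex digit independently (no carries):
  8&2=0, 8&4=0, 7&5=5, 4&A=0, A&A=A, F&1=1

0x0050A1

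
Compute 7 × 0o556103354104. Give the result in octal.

Multiply each base-8 digit by 7, carrying:
  4×7 = 28 → write 4 carry 3
  0×7+3 = 3 → write 3
  1×7 = 7 → write 7
  4×7 = 28 → write 4 carry 3
  5×7+3 = 38 → write 6 carry 4
  3×7+4 = 25 → write 1 carry 3
  3×7+3 = 24 → write 0 carry 3
  0×7+3 = 3 → write 3
  1×7 = 7 → write 7
  6×7 = 42 → write 2 carry 5
  5×7+5 = 40 → write 0 carry 5
  5×7+5 = 40 → write 0 carry 5
  remaining carry: 5

0o5002730164734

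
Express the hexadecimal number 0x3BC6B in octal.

Expand each hex digit to 4 bits: 3=0011 B=1011 C=1100 6=0110 B=1011.
Group the bits in threes: 111 011 110 001 101 011 → 736153.

0o736153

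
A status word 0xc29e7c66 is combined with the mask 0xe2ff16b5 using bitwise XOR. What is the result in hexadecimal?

XOR each hex digit independently (no carries):
  c^e=2, 2^2=0, 9^f=6, e^f=1, 7^1=6, c^6=a, 6^b=d, 6^5=3

0x20616ad3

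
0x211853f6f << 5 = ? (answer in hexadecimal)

0x4230a7ede0

5 bits is not a whole number of base-16 digits; in binary: 1000010001100001010011111101101111 << 5 = 100001000110000101001111110110111100000.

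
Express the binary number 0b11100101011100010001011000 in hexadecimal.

0x395C458

Group the bits into nibbles: 0011 1001 0101 1100 0100 0101 1000 → 395C458.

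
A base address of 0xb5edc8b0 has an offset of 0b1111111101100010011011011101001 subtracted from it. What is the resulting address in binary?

0xb5edc8b0 = 0b10110101111011011100100010110000 in binary.
Subtract column by column in base 2:
  0-1 → 1 (borrow)
  0-0-1 → 1 (borrow)
  0-0-1 → 1 (borrow)
  0-1-1 → 0 (borrow)
  1-0-1 → 0
  1-1 → 0
  0-1 → 1 (borrow)
  1-1-1 → 1 (borrow)
  0-0-1 → 1 (borrow)
  0-1-1 → 0 (borrow)
  0-1-1 → 0 (borrow)
  1-0-1 → 0
  0-1 → 1 (borrow)
  0-1-1 → 0 (borrow)
  1-0-1 → 0
  1-0 → 1
  1-1 → 0
  0-0 → 0
  1-0 → 1
  1-0 → 1
  0-1 → 1 (borrow)
  1-1-1 → 1 (borrow)
  1-0-1 → 0
  1-1 → 0
  1-1 → 0
  0-1 → 1 (borrow)
  1-1-1 → 1 (borrow)
  0-1-1 → 0 (borrow)
  1-1-1 → 1 (borrow)
  1-1-1 → 1 (borrow)
  0-1-1 → 0 (borrow)
  1-0-1 → 0

0b110110001111001001000111000111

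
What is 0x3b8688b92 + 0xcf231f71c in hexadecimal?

Add column by column in base 16, right to left:
  2+c = e
  9+1 = a
  b+7 = 2 carry 1
  8+f+1 = 8 carry 1
  8+1+1 = a
  6+3 = 9
  8+2 = a
  b+f = a carry 1
  3+c+1 = 0 carry 1
  final carry 1

0x10aa9a82ae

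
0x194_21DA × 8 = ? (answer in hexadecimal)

0xCA10ED0

Multiply each base-16 digit by 8, carrying:
  A×8 = 80 → write 0 carry 5
  D×8+5 = 109 → write D carry 6
  1×8+6 = 14 → write E
  2×8 = 16 → write 0 carry 1
  4×8+1 = 33 → write 1 carry 2
  9×8+2 = 74 → write A carry 4
  1×8+4 = 12 → write C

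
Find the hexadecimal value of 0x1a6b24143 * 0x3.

0x4f416c3c9

Multiply each base-16 digit by 3, carrying:
  3×3 = 9 → write 9
  4×3 = 12 → write c
  1×3 = 3 → write 3
  4×3 = 12 → write c
  2×3 = 6 → write 6
  b×3 = 33 → write 1 carry 2
  6×3+2 = 20 → write 4 carry 1
  a×3+1 = 31 → write f carry 1
  1×3+1 = 4 → write 4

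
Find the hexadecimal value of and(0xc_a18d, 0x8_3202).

0x82000

AND each hex digit independently (no carries):
  c&8=8, a&3=2, 1&2=0, 8&0=0, d&2=0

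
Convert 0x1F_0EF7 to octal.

0o7607367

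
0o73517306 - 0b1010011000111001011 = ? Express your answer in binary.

0b111010010110110011111011

0o73517306 = 0b111011101001111011000110 in binary.
Subtract column by column in base 2:
  0-1 → 1 (borrow)
  1-1-1 → 1 (borrow)
  1-0-1 → 0
  0-1 → 1 (borrow)
  0-0-1 → 1 (borrow)
  0-0-1 → 1 (borrow)
  1-1-1 → 1 (borrow)
  1-1-1 → 1 (borrow)
  0-1-1 → 0 (borrow)
  1-0-1 → 0
  1-0 → 1
  1-0 → 1
  1-1 → 0
  0-1 → 1 (borrow)
  0-0-1 → 1 (borrow)
  1-0-1 → 0
  0-1 → 1 (borrow)
  1-0-1 → 0
  1-1 → 0
  1-0 → 1
  0-0 → 0
  1-0 → 1
  1-0 → 1
  1-0 → 1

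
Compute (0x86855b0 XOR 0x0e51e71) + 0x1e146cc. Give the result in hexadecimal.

First 0x86855b0 XOR 0x0e51e71 = 0x88d4bc1.
Add column by column in base 16, right to left:
  1+c = d
  c+c = 8 carry 1
  b+6+1 = 2 carry 1
  4+4+1 = 9
  d+1 = e
  8+e = 6 carry 1
  8+1+1 = a

0xa6e928d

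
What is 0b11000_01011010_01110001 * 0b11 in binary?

0b10010010000111101010011

Multiply each base-2 digit by 3, carrying:
  1×3 = 3 → write 1 carry 1
  0×3+1 = 1 → write 1
  0×3 = 0 → write 0
  0×3 = 0 → write 0
  1×3 = 3 → write 1 carry 1
  1×3+1 = 4 → write 0 carry 2
  1×3+2 = 5 → write 1 carry 2
  0×3+2 = 2 → write 0 carry 1
  0×3+1 = 1 → write 1
  1×3 = 3 → write 1 carry 1
  0×3+1 = 1 → write 1
  1×3 = 3 → write 1 carry 1
  1×3+1 = 4 → write 0 carry 2
  0×3+2 = 2 → write 0 carry 1
  1×3+1 = 4 → write 0 carry 2
  0×3+2 = 2 → write 0 carry 1
  0×3+1 = 1 → write 1
  0×3 = 0 → write 0
  0×3 = 0 → write 0
  1×3 = 3 → write 1 carry 1
  1×3+1 = 4 → write 0 carry 2
  remaining carry: 10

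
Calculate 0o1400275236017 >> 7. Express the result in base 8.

0o6001365170

7 bits is not a whole number of base-8 digits; in binary: 1100000000010111101010011110000001111 >> 7 = 110000000001011110101001111000.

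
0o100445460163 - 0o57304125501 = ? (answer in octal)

0o21141332462

Subtract column by column in base 8:
  3-1 → 2
  6-0 → 6
  1-5 → 4 (borrow)
  0-5-1 → 2 (borrow)
  6-2-1 → 3
  4-1 → 3
  5-4 → 1
  4-0 → 4
  4-3 → 1
  0-7 → 1 (borrow)
  0-5-1 → 2 (borrow)
  1-0-1 → 0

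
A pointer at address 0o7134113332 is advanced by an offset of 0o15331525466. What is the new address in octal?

0o24465641020

Add column by column in base 8, right to left:
  2+6 = 0 carry 1
  3+6+1 = 2 carry 1
  3+4+1 = 0 carry 1
  3+5+1 = 1 carry 1
  1+2+1 = 4
  1+5 = 6
  4+1 = 5
  3+3 = 6
  1+3 = 4
  7+5 = 4 carry 1
  0+1+1 = 2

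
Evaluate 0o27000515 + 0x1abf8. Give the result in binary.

0b10111011010110101000101

0o27000515 = 0b10111000000000101001101 in binary.
0x1abf8 = 0b11010101111111000 in binary.
Add column by column in base 2, right to left:
  1+0 = 1
  0+0 = 0
  1+0 = 1
  1+1 = 0 carry 1
  0+1+1 = 0 carry 1
  0+1+1 = 0 carry 1
  1+1+1 = 1 carry 1
  0+1+1 = 0 carry 1
  1+1+1 = 1 carry 1
  0+1+1 = 0 carry 1
  0+0+1 = 1
  0+1 = 1
  0+0 = 0
  0+1 = 1
  0+0 = 0
  0+1 = 1
  0+1 = 1
  0+0 = 0
  1+0 = 1
  1+0 = 1
  1+0 = 1
  0+0 = 0
  1+0 = 1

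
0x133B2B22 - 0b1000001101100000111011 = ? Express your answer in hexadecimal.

0b1000001101100000111011 = 0x20D83B in hexadecimal.
Subtract column by column in base 16:
  2-B → 7 (borrow)
  2-3-1 → E (borrow)
  B-8-1 → 2
  2-D → 5 (borrow)
  B-0-1 → A
  3-2 → 1
  3-0 → 3
  1-0 → 1

0x131A52E7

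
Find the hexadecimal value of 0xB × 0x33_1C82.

0x2323996

Multiply each base-16 digit by 11, carrying:
  2×11 = 22 → write 6 carry 1
  8×11+1 = 89 → write 9 carry 5
  C×11+5 = 137 → write 9 carry 8
  1×11+8 = 19 → write 3 carry 1
  3×11+1 = 34 → write 2 carry 2
  3×11+2 = 35 → write 3 carry 2
  remaining carry: 2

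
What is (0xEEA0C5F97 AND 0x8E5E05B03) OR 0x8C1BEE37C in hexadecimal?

0x8E1BEFB7F

0xEEA0C5F97 AND 0x8E5E05B03 = 0x8E0005B03.
Then OR with 0x8C1BEE37C.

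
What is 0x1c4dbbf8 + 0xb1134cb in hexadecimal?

0x275ef0c3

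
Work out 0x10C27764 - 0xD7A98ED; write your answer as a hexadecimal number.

Subtract column by column in base 16:
  4-D → 7 (borrow)
  6-E-1 → 7 (borrow)
  7-8-1 → E (borrow)
  7-9-1 → D (borrow)
  2-A-1 → 7 (borrow)
  C-7-1 → 4
  0-D → 3 (borrow)
  1-0-1 → 0

0x347DE77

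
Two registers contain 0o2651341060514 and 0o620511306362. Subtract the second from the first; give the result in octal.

Subtract column by column in base 8:
  4-2 → 2
  1-6 → 3 (borrow)
  5-3-1 → 1
  0-6 → 2 (borrow)
  6-0-1 → 5
  0-3 → 5 (borrow)
  1-1-1 → 7 (borrow)
  4-1-1 → 2
  3-5 → 6 (borrow)
  1-0-1 → 0
  5-2 → 3
  6-6 → 0
  2-0 → 2

0o2030627552132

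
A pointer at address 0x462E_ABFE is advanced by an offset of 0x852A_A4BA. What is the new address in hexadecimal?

0xCB5950B8

Add column by column in base 16, right to left:
  E+A = 8 carry 1
  F+B+1 = B carry 1
  B+4+1 = 0 carry 1
  A+A+1 = 5 carry 1
  E+A+1 = 9 carry 1
  2+2+1 = 5
  6+5 = B
  4+8 = C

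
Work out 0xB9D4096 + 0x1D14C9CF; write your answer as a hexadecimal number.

0x28B20A65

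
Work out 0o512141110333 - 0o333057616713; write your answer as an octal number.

Subtract column by column in base 8:
  3-3 → 0
  3-1 → 2
  3-7 → 4 (borrow)
  0-6-1 → 1 (borrow)
  1-1-1 → 7 (borrow)
  1-6-1 → 2 (borrow)
  1-7-1 → 1 (borrow)
  4-5-1 → 6 (borrow)
  1-0-1 → 0
  2-3 → 7 (borrow)
  1-3-1 → 5 (borrow)
  5-3-1 → 1

0o157061271420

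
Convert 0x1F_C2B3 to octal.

Expand each hex digit to 4 bits: 1=0001 F=1111 C=1100 2=0010 B=1011 3=0011.
Group the bits in threes: 111 111 100 001 010 110 011 → 7741263.

0o7741263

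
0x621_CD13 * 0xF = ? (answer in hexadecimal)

0x5BFB041D

Multiply each base-16 digit by 15, carrying:
  3×15 = 45 → write D carry 2
  1×15+2 = 17 → write 1 carry 1
  D×15+1 = 196 → write 4 carry 12
  C×15+12 = 192 → write 0 carry 12
  1×15+12 = 27 → write B carry 1
  2×15+1 = 31 → write F carry 1
  6×15+1 = 91 → write B carry 5
  remaining carry: 5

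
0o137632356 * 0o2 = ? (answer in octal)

0o277464734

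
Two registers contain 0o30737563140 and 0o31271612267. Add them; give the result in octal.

0o62231375427

Add column by column in base 8, right to left:
  0+7 = 7
  4+6 = 2 carry 1
  1+2+1 = 4
  3+2 = 5
  6+1 = 7
  5+6 = 3 carry 1
  7+1+1 = 1 carry 1
  3+7+1 = 3 carry 1
  7+2+1 = 2 carry 1
  0+1+1 = 2
  3+3 = 6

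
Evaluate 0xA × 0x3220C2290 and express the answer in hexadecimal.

Multiply each base-16 digit by 10, carrying:
  0×10 = 0 → write 0
  9×10 = 90 → write A carry 5
  2×10+5 = 25 → write 9 carry 1
  2×10+1 = 21 → write 5 carry 1
  C×10+1 = 121 → write 9 carry 7
  0×10+7 = 7 → write 7
  2×10 = 20 → write 4 carry 1
  2×10+1 = 21 → write 5 carry 1
  3×10+1 = 31 → write F carry 1
  remaining carry: 1

0x1F547959A0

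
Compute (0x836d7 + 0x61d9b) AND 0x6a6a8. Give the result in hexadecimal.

0x60420

Add column by column in base 16, right to left:
  7+b = 2 carry 1
  d+9+1 = 7 carry 1
  6+d+1 = 4 carry 1
  3+1+1 = 5
  8+6 = e
Sum = 0xe5472; now AND with 0x6a6a8:
  e&6=6, 5&a=0, 4&6=4, 7&a=2, 2&8=0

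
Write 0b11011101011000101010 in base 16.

0xdd62a

Group the bits into nibbles: 1101 1101 0110 0010 1010 → dd62a.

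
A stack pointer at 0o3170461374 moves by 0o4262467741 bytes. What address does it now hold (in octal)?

Add column by column in base 8, right to left:
  4+1 = 5
  7+4 = 3 carry 1
  3+7+1 = 3 carry 1
  1+7+1 = 1 carry 1
  6+6+1 = 5 carry 1
  4+4+1 = 1 carry 1
  0+2+1 = 3
  7+6 = 5 carry 1
  1+2+1 = 4
  3+4 = 7

0o7453151335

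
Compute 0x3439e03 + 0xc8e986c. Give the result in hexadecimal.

0xfd2366f

Add column by column in base 16, right to left:
  3+c = f
  0+6 = 6
  e+8 = 6 carry 1
  9+9+1 = 3 carry 1
  3+e+1 = 2 carry 1
  4+8+1 = d
  3+c = f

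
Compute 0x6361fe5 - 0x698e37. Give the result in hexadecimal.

0x5cc91ae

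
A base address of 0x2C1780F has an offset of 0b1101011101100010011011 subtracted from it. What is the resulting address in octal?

0o242717564

0x2C1780F = 0o260274017 in octal.
0b1101011101100010011011 = 0o15354233 in octal.
Subtract column by column in base 8:
  7-3 → 4
  1-3 → 6 (borrow)
  0-2-1 → 5 (borrow)
  4-4-1 → 7 (borrow)
  7-5-1 → 1
  2-3 → 7 (borrow)
  0-5-1 → 2 (borrow)
  6-1-1 → 4
  2-0 → 2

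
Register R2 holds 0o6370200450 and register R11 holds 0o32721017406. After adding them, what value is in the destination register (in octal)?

0o41311220056

Add column by column in base 8, right to left:
  0+6 = 6
  5+0 = 5
  4+4 = 0 carry 1
  0+7+1 = 0 carry 1
  0+1+1 = 2
  2+0 = 2
  0+1 = 1
  7+2 = 1 carry 1
  3+7+1 = 3 carry 1
  6+2+1 = 1 carry 1
  0+3+1 = 4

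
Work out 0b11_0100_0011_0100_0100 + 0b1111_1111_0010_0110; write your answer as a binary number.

Add column by column in base 2, right to left:
  0+0 = 0
  0+1 = 1
  1+1 = 0 carry 1
  0+0+1 = 1
  0+0 = 0
  0+1 = 1
  1+0 = 1
  0+0 = 0
  1+1 = 0 carry 1
  1+1+1 = 1 carry 1
  0+1+1 = 0 carry 1
  0+1+1 = 0 carry 1
  0+1+1 = 0 carry 1
  0+1+1 = 0 carry 1
  1+1+1 = 1 carry 1
  0+1+1 = 0 carry 1
  1+0+1 = 0 carry 1
  1+0+1 = 0 carry 1
  final carry 1

0b1000100001001101010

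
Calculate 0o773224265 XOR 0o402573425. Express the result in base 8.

0o371757640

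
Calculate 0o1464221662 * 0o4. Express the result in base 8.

0o6321107310

Multiply each base-8 digit by 4, carrying:
  2×4 = 8 → write 0 carry 1
  6×4+1 = 25 → write 1 carry 3
  6×4+3 = 27 → write 3 carry 3
  1×4+3 = 7 → write 7
  2×4 = 8 → write 0 carry 1
  2×4+1 = 9 → write 1 carry 1
  4×4+1 = 17 → write 1 carry 2
  6×4+2 = 26 → write 2 carry 3
  4×4+3 = 19 → write 3 carry 2
  1×4+2 = 6 → write 6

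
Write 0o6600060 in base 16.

0x1B0030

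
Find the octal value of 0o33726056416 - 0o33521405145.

0o204451251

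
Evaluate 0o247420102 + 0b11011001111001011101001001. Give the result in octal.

0o601333613

0b11011001111001011101001001 = 0o331713511 in octal.
Add column by column in base 8, right to left:
  2+1 = 3
  0+1 = 1
  1+5 = 6
  0+3 = 3
  2+1 = 3
  4+7 = 3 carry 1
  7+1+1 = 1 carry 1
  4+3+1 = 0 carry 1
  2+3+1 = 6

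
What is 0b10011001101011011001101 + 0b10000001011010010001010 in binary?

0b100011011000101101010111

Add column by column in base 2, right to left:
  1+0 = 1
  0+1 = 1
  1+0 = 1
  1+1 = 0 carry 1
  0+0+1 = 1
  0+0 = 0
  1+0 = 1
  1+1 = 0 carry 1
  0+0+1 = 1
  1+0 = 1
  1+1 = 0 carry 1
  0+0+1 = 1
  1+1 = 0 carry 1
  0+1+1 = 0 carry 1
  1+0+1 = 0 carry 1
  1+1+1 = 1 carry 1
  0+0+1 = 1
  0+0 = 0
  1+0 = 1
  1+0 = 1
  0+0 = 0
  0+0 = 0
  1+1 = 0 carry 1
  final carry 1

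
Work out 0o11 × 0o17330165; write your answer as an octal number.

0o212632035

Multiply each base-8 digit by 9, carrying:
  5×9 = 45 → write 5 carry 5
  6×9+5 = 59 → write 3 carry 7
  1×9+7 = 16 → write 0 carry 2
  0×9+2 = 2 → write 2
  3×9 = 27 → write 3 carry 3
  3×9+3 = 30 → write 6 carry 3
  7×9+3 = 66 → write 2 carry 8
  1×9+8 = 17 → write 1 carry 2
  remaining carry: 2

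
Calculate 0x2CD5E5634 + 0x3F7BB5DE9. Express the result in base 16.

0x6C519B41D

Add column by column in base 16, right to left:
  4+9 = D
  3+E = 1 carry 1
  6+D+1 = 4 carry 1
  5+5+1 = B
  E+B = 9 carry 1
  5+B+1 = 1 carry 1
  D+7+1 = 5 carry 1
  C+F+1 = C carry 1
  2+3+1 = 6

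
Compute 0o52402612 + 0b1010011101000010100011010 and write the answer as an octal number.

0o176105244

0b1010011101000010100011010 = 0o123502432 in octal.
Add column by column in base 8, right to left:
  2+2 = 4
  1+3 = 4
  6+4 = 2 carry 1
  2+2+1 = 5
  0+0 = 0
  4+5 = 1 carry 1
  2+3+1 = 6
  5+2 = 7
  0+1 = 1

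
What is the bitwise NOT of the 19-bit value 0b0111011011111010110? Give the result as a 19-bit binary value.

Invert each bit: 0111011011111010110 → 1000100100000101001.

0b1000100100000101001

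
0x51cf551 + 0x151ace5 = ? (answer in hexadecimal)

Add column by column in base 16, right to left:
  1+5 = 6
  5+e = 3 carry 1
  5+c+1 = 2 carry 1
  f+a+1 = a carry 1
  c+1+1 = e
  1+5 = 6
  5+1 = 6

0x66ea236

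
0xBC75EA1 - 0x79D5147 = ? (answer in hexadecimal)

0x42A0D5A

Subtract column by column in base 16:
  1-7 → A (borrow)
  A-4-1 → 5
  E-1 → D
  5-5 → 0
  7-D → A (borrow)
  C-9-1 → 2
  B-7 → 4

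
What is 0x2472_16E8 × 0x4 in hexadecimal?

Multiply each base-16 digit by 4, carrying:
  8×4 = 32 → write 0 carry 2
  E×4+2 = 58 → write A carry 3
  6×4+3 = 27 → write B carry 1
  1×4+1 = 5 → write 5
  2×4 = 8 → write 8
  7×4 = 28 → write C carry 1
  4×4+1 = 17 → write 1 carry 1
  2×4+1 = 9 → write 9

0x91C85BA0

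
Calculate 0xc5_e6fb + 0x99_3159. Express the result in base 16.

0x15f1854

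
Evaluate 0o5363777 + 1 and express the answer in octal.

0o5364000

The trailing 3 digits are 7 (max in base 8), so adding 1 cascades: they roll to 0 and the next digit up increments.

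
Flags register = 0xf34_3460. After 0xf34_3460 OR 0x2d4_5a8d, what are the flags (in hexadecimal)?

OR each hex digit independently (no carries):
  f|2=f, 3|d=f, 4|4=4, 3|5=7, 4|a=e, 6|8=e, 0|d=d

0xff47eed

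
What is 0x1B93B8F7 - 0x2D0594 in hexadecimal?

0x1B66B363

Subtract column by column in base 16:
  7-4 → 3
  F-9 → 6
  8-5 → 3
  B-0 → B
  3-D → 6 (borrow)
  9-2-1 → 6
  B-0 → B
  1-0 → 1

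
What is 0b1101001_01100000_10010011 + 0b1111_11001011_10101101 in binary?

0b11110010010110001000000

Add column by column in base 2, right to left:
  1+1 = 0 carry 1
  1+0+1 = 0 carry 1
  0+1+1 = 0 carry 1
  0+1+1 = 0 carry 1
  1+0+1 = 0 carry 1
  0+1+1 = 0 carry 1
  0+0+1 = 1
  1+1 = 0 carry 1
  0+1+1 = 0 carry 1
  0+1+1 = 0 carry 1
  0+0+1 = 1
  0+1 = 1
  0+0 = 0
  1+0 = 1
  1+1 = 0 carry 1
  0+1+1 = 0 carry 1
  1+1+1 = 1 carry 1
  0+1+1 = 0 carry 1
  0+1+1 = 0 carry 1
  1+1+1 = 1 carry 1
  0+0+1 = 1
  1+0 = 1
  1+0 = 1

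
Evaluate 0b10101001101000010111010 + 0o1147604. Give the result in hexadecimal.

0x59a03e

0b10101001101000010111010 = 0x54d0ba in hexadecimal.
0o1147604 = 0x4cf84 in hexadecimal.
Add column by column in base 16, right to left:
  a+4 = e
  b+8 = 3 carry 1
  0+f+1 = 0 carry 1
  d+c+1 = a carry 1
  4+4+1 = 9
  5+0 = 5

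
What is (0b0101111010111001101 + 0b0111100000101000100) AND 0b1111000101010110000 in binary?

Add column by column in base 2, right to left:
  1+0 = 1
  0+0 = 0
  1+1 = 0 carry 1
  1+0+1 = 0 carry 1
  0+0+1 = 1
  0+0 = 0
  1+1 = 0 carry 1
  1+0+1 = 0 carry 1
  1+1+1 = 1 carry 1
  0+0+1 = 1
  1+0 = 1
  0+0 = 0
  1+0 = 1
  1+0 = 1
  1+1 = 0 carry 1
  1+1+1 = 1 carry 1
  0+1+1 = 0 carry 1
  1+1+1 = 1 carry 1
  final carry 1
Sum = 0b1101011011100010001; now AND with 0b1111000101010110000:
  1101011011100010001
& 1111000101010110000
= 1101000001000010000

0b1101000001000010000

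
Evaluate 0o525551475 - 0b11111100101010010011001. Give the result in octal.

0o466077244

0b11111100101010010011001 = 0o37452231 in octal.
Subtract column by column in base 8:
  5-1 → 4
  7-3 → 4
  4-2 → 2
  1-2 → 7 (borrow)
  5-5-1 → 7 (borrow)
  5-4-1 → 0
  5-7 → 6 (borrow)
  2-3-1 → 6 (borrow)
  5-0-1 → 4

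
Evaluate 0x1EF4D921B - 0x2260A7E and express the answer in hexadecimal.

0x1ED27879D

Subtract column by column in base 16:
  B-E → D (borrow)
  1-7-1 → 9 (borrow)
  2-A-1 → 7 (borrow)
  9-0-1 → 8
  D-6 → 7
  4-2 → 2
  F-2 → D
  E-0 → E
  1-0 → 1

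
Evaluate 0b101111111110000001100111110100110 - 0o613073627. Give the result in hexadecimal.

0b101111111110000001100111110100110 = 0x17FC0CFA6 in hexadecimal.
0o613073627 = 0x62C7797 in hexadecimal.
Subtract column by column in base 16:
  6-7 → F (borrow)
  A-9-1 → 0
  F-7 → 8
  C-7 → 5
  0-C → 4 (borrow)
  C-2-1 → 9
  F-6 → 9
  7-0 → 7
  1-0 → 1

0x17994580F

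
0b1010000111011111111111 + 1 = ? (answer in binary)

0b1010000111100000000000

The trailing 11 digits are 1 (max in base 2), so adding 1 cascades: they roll to 0 and the next digit up increments.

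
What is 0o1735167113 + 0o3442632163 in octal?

0o5400021276

Add column by column in base 8, right to left:
  3+3 = 6
  1+6 = 7
  1+1 = 2
  7+2 = 1 carry 1
  6+3+1 = 2 carry 1
  1+6+1 = 0 carry 1
  5+2+1 = 0 carry 1
  3+4+1 = 0 carry 1
  7+4+1 = 4 carry 1
  1+3+1 = 5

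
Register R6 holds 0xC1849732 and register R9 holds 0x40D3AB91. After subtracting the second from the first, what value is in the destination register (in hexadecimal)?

Subtract column by column in base 16:
  2-1 → 1
  3-9 → A (borrow)
  7-B-1 → B (borrow)
  9-A-1 → E (borrow)
  4-3-1 → 0
  8-D → B (borrow)
  1-0-1 → 0
  C-4 → 8

0x80B0EBA1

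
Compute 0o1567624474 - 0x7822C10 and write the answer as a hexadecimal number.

0o1567624474 = 0xDDF293C in hexadecimal.
Subtract column by column in base 16:
  C-0 → C
  3-1 → 2
  9-C → D (borrow)
  2-2-1 → F (borrow)
  F-2-1 → C
  D-8 → 5
  D-7 → 6

0x65CFD2C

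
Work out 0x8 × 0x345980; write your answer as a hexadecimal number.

0x1a2cc00

Multiply each base-16 digit by 8, carrying:
  0×8 = 0 → write 0
  8×8 = 64 → write 0 carry 4
  9×8+4 = 76 → write c carry 4
  5×8+4 = 44 → write c carry 2
  4×8+2 = 34 → write 2 carry 2
  3×8+2 = 26 → write a carry 1
  remaining carry: 1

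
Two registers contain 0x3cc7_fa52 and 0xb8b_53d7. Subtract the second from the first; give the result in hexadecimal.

0x313ca67b

Subtract column by column in base 16:
  2-7 → b (borrow)
  5-d-1 → 7 (borrow)
  a-3-1 → 6
  f-5 → a
  7-b → c (borrow)
  c-8-1 → 3
  c-b → 1
  3-0 → 3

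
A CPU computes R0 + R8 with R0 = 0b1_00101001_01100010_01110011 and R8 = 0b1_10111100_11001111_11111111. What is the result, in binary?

Add column by column in base 2, right to left:
  1+1 = 0 carry 1
  1+1+1 = 1 carry 1
  0+1+1 = 0 carry 1
  0+1+1 = 0 carry 1
  1+1+1 = 1 carry 1
  1+1+1 = 1 carry 1
  1+1+1 = 1 carry 1
  0+1+1 = 0 carry 1
  0+1+1 = 0 carry 1
  1+1+1 = 1 carry 1
  0+1+1 = 0 carry 1
  0+1+1 = 0 carry 1
  0+0+1 = 1
  1+0 = 1
  1+1 = 0 carry 1
  0+1+1 = 0 carry 1
  1+0+1 = 0 carry 1
  0+0+1 = 1
  0+1 = 1
  1+1 = 0 carry 1
  0+1+1 = 0 carry 1
  1+1+1 = 1 carry 1
  0+0+1 = 1
  0+1 = 1
  1+1 = 0 carry 1
  final carry 1

0b10111001100011001001110010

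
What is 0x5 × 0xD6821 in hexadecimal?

0x4308A5

Multiply each base-16 digit by 5, carrying:
  1×5 = 5 → write 5
  2×5 = 10 → write A
  8×5 = 40 → write 8 carry 2
  6×5+2 = 32 → write 0 carry 2
  D×5+2 = 67 → write 3 carry 4
  remaining carry: 4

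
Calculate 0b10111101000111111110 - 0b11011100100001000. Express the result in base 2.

0b10100001100011110110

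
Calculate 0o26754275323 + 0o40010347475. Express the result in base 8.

Add column by column in base 8, right to left:
  3+5 = 0 carry 1
  2+7+1 = 2 carry 1
  3+4+1 = 0 carry 1
  5+7+1 = 5 carry 1
  7+4+1 = 4 carry 1
  2+3+1 = 6
  4+0 = 4
  5+1 = 6
  7+0 = 7
  6+0 = 6
  2+4 = 6

0o66764645020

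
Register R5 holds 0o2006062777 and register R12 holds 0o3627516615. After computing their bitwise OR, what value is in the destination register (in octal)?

OR each oct digit independently (no carries):
  2|3=3, 0|6=6, 0|2=2, 6|7=7, 0|5=5, 6|1=7, 2|6=6, 7|6=7, 7|1=7, 7|5=7

0o3627576777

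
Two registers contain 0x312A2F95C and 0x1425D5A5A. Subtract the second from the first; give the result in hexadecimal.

0x1D0459F02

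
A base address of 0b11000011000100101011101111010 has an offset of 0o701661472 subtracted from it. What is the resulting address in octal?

0b11000011000100101011101111010 = 0o3030453572 in octal.
Subtract column by column in base 8:
  2-2 → 0
  7-7 → 0
  5-4 → 1
  3-1 → 2
  5-6 → 7 (borrow)
  4-6-1 → 5 (borrow)
  0-1-1 → 6 (borrow)
  3-0-1 → 2
  0-7 → 1 (borrow)
  3-0-1 → 2

0o2126572100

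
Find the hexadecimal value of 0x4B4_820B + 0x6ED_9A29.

0xBA21C34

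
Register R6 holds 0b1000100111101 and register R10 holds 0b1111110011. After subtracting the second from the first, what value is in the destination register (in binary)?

Subtract column by column in base 2:
  1-1 → 0
  0-1 → 1 (borrow)
  1-0-1 → 0
  1-0 → 1
  1-1 → 0
  1-1 → 0
  0-1 → 1 (borrow)
  0-1-1 → 0 (borrow)
  1-1-1 → 1 (borrow)
  0-1-1 → 0 (borrow)
  0-0-1 → 1 (borrow)
  0-0-1 → 1 (borrow)
  1-0-1 → 0

0b110101001010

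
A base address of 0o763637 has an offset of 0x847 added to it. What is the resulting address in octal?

0x847 = 0o4107 in octal.
Add column by column in base 8, right to left:
  7+7 = 6 carry 1
  3+0+1 = 4
  6+1 = 7
  3+4 = 7
  6+0 = 6
  7+0 = 7

0o767746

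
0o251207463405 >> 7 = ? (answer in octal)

7 bits is not a whole number of base-8 digits; in binary: 10101001010000111100110011100000101 >> 7 = 1010100101000011110011001110.

0o1245036316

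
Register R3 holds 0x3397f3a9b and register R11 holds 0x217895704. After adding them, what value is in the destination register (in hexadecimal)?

0x55108919f

Add column by column in base 16, right to left:
  b+4 = f
  9+0 = 9
  a+7 = 1 carry 1
  3+5+1 = 9
  f+9 = 8 carry 1
  7+8+1 = 0 carry 1
  9+7+1 = 1 carry 1
  3+1+1 = 5
  3+2 = 5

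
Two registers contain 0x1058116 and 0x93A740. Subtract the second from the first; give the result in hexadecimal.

0x71D9D6

Subtract column by column in base 16:
  6-0 → 6
  1-4 → D (borrow)
  1-7-1 → 9 (borrow)
  8-A-1 → D (borrow)
  5-3-1 → 1
  0-9 → 7 (borrow)
  1-0-1 → 0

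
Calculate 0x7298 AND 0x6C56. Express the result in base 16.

0x6010

AND each hex digit independently (no carries):
  7&6=6, 2&C=0, 9&5=1, 8&6=0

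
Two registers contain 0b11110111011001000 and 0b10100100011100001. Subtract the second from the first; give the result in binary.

Subtract column by column in base 2:
  0-1 → 1 (borrow)
  0-0-1 → 1 (borrow)
  0-0-1 → 1 (borrow)
  1-0-1 → 0
  0-0 → 0
  0-1 → 1 (borrow)
  1-1-1 → 1 (borrow)
  1-1-1 → 1 (borrow)
  0-0-1 → 1 (borrow)
  1-0-1 → 0
  1-0 → 1
  1-1 → 0
  0-0 → 0
  1-0 → 1
  1-1 → 0
  1-0 → 1
  1-1 → 0

0b1010010111100111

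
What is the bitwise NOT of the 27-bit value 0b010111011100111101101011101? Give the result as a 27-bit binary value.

Invert each bit: 010111011100111101101011101 → 101000100011000010010100010.

0b101000100011000010010100010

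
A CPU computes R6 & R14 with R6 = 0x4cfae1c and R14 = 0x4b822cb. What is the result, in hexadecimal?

AND each hex digit independently (no carries):
  4&4=4, c&b=8, f&8=8, a&2=2, e&2=2, 1&c=0, c&b=8

0x4882208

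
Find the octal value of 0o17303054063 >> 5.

0o366061301

5 bits is not a whole number of base-8 digits; in binary: 1111011000011000101100000110011 >> 5 = 11110110000110001011000001.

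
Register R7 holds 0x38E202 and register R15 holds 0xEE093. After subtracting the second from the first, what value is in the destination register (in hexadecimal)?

0x2A016F

Subtract column by column in base 16:
  2-3 → F (borrow)
  0-9-1 → 6 (borrow)
  2-0-1 → 1
  E-E → 0
  8-E → A (borrow)
  3-0-1 → 2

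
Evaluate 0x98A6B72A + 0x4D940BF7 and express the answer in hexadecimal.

Add column by column in base 16, right to left:
  A+7 = 1 carry 1
  2+F+1 = 2 carry 1
  7+B+1 = 3 carry 1
  B+0+1 = C
  6+4 = A
  A+9 = 3 carry 1
  8+D+1 = 6 carry 1
  9+4+1 = E

0xE63AC321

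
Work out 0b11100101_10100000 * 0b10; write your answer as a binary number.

0b11100101101000000

Multiply each base-2 digit by 2, carrying:
  0×2 = 0 → write 0
  0×2 = 0 → write 0
  0×2 = 0 → write 0
  0×2 = 0 → write 0
  0×2 = 0 → write 0
  1×2 = 2 → write 0 carry 1
  0×2+1 = 1 → write 1
  1×2 = 2 → write 0 carry 1
  1×2+1 = 3 → write 1 carry 1
  0×2+1 = 1 → write 1
  1×2 = 2 → write 0 carry 1
  0×2+1 = 1 → write 1
  0×2 = 0 → write 0
  1×2 = 2 → write 0 carry 1
  1×2+1 = 3 → write 1 carry 1
  1×2+1 = 3 → write 1 carry 1
  remaining carry: 1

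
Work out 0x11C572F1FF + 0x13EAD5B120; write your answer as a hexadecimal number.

0x25B048A31F

Add column by column in base 16, right to left:
  F+0 = F
  F+2 = 1 carry 1
  1+1+1 = 3
  F+B = A carry 1
  2+5+1 = 8
  7+D = 4 carry 1
  5+A+1 = 0 carry 1
  C+E+1 = B carry 1
  1+3+1 = 5
  1+1 = 2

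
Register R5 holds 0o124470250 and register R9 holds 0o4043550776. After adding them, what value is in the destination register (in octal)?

0o4170241246

Add column by column in base 8, right to left:
  0+6 = 6
  5+7 = 4 carry 1
  2+7+1 = 2 carry 1
  0+0+1 = 1
  7+5 = 4 carry 1
  4+5+1 = 2 carry 1
  4+3+1 = 0 carry 1
  2+4+1 = 7
  1+0 = 1
  0+4 = 4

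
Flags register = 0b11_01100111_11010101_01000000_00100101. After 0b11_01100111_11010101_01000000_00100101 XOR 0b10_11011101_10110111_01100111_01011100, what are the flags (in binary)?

XOR bit by bit (1 where the bits differ):
  1101100111110101010100000000100101
^ 1011011101101101110110011101011100
= 0110111010011000100010011101111001

0b0110111010011000100010011101111001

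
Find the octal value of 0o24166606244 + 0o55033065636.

Add column by column in base 8, right to left:
  4+6 = 2 carry 1
  4+3+1 = 0 carry 1
  2+6+1 = 1 carry 1
  6+5+1 = 4 carry 1
  0+6+1 = 7
  6+0 = 6
  6+3 = 1 carry 1
  6+3+1 = 2 carry 1
  1+0+1 = 2
  4+5 = 1 carry 1
  2+5+1 = 0 carry 1
  final carry 1

0o101221674102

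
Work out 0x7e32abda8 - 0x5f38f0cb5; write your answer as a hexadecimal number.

Subtract column by column in base 16:
  8-5 → 3
  a-b → f (borrow)
  d-c-1 → 0
  b-0 → b
  a-f → b (borrow)
  2-8-1 → 9 (borrow)
  3-3-1 → f (borrow)
  e-f-1 → e (borrow)
  7-5-1 → 1

0x1ef9bb0f3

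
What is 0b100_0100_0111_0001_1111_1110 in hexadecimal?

0x4471fe

Group the bits into nibbles: 0100 0100 0111 0001 1111 1110 → 4471fe.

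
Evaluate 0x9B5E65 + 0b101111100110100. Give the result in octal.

0o46736631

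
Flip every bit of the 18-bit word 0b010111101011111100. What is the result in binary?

0b101000010100000011

Invert each bit: 010111101011111100 → 101000010100000011.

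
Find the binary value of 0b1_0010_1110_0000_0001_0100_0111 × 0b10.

Multiply each base-2 digit by 2, carrying:
  1×2 = 2 → write 0 carry 1
  1×2+1 = 3 → write 1 carry 1
  1×2+1 = 3 → write 1 carry 1
  0×2+1 = 1 → write 1
  0×2 = 0 → write 0
  0×2 = 0 → write 0
  1×2 = 2 → write 0 carry 1
  0×2+1 = 1 → write 1
  1×2 = 2 → write 0 carry 1
  0×2+1 = 1 → write 1
  0×2 = 0 → write 0
  0×2 = 0 → write 0
  0×2 = 0 → write 0
  0×2 = 0 → write 0
  0×2 = 0 → write 0
  0×2 = 0 → write 0
  0×2 = 0 → write 0
  1×2 = 2 → write 0 carry 1
  1×2+1 = 3 → write 1 carry 1
  1×2+1 = 3 → write 1 carry 1
  0×2+1 = 1 → write 1
  1×2 = 2 → write 0 carry 1
  0×2+1 = 1 → write 1
  0×2 = 0 → write 0
  1×2 = 2 → write 0 carry 1
  remaining carry: 1

0b10010111000000001010001110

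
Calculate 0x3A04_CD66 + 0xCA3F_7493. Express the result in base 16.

0x1044441F9

Add column by column in base 16, right to left:
  6+3 = 9
  6+9 = F
  D+4 = 1 carry 1
  C+7+1 = 4 carry 1
  4+F+1 = 4 carry 1
  0+3+1 = 4
  A+A = 4 carry 1
  3+C+1 = 0 carry 1
  final carry 1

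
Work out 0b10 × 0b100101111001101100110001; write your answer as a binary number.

0b1001011110011011001100010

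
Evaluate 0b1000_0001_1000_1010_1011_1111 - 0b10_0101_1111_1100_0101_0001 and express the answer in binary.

Subtract column by column in base 2:
  1-1 → 0
  1-0 → 1
  1-0 → 1
  1-0 → 1
  1-1 → 0
  1-0 → 1
  0-1 → 1 (borrow)
  1-0-1 → 0
  0-0 → 0
  1-0 → 1
  0-1 → 1 (borrow)
  1-1-1 → 1 (borrow)
  0-1-1 → 0 (borrow)
  0-1-1 → 0 (borrow)
  0-1-1 → 0 (borrow)
  1-1-1 → 1 (borrow)
  1-1-1 → 1 (borrow)
  0-0-1 → 1 (borrow)
  0-1-1 → 0 (borrow)
  0-0-1 → 1 (borrow)
  0-0-1 → 1 (borrow)
  0-1-1 → 0 (borrow)
  0-0-1 → 1 (borrow)
  1-0-1 → 0

0b10110111000111001101110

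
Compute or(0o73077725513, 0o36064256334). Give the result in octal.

OR each oct digit independently (no carries):
  7|3=7, 3|6=7, 0|0=0, 7|6=7, 7|4=7, 7|2=7, 2|5=7, 5|6=7, 5|3=7, 1|3=3, 3|4=7

0o77077777737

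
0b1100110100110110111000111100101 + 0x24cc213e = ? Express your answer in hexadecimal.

0b1100110100110110111000111100101 = 0x669b71e5 in hexadecimal.
Add column by column in base 16, right to left:
  5+e = 3 carry 1
  e+3+1 = 2 carry 1
  1+1+1 = 3
  7+2 = 9
  b+c = 7 carry 1
  9+c+1 = 6 carry 1
  6+4+1 = b
  6+2 = 8

0x8b679323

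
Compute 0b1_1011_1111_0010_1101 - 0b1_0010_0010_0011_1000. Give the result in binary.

Subtract column by column in base 2:
  1-0 → 1
  0-0 → 0
  1-0 → 1
  1-1 → 0
  0-1 → 1 (borrow)
  1-1-1 → 1 (borrow)
  0-0-1 → 1 (borrow)
  0-0-1 → 1 (borrow)
  1-0-1 → 0
  1-1 → 0
  1-0 → 1
  1-0 → 1
  1-0 → 1
  1-1 → 0
  0-0 → 0
  1-0 → 1
  1-1 → 0

0b1001110011110101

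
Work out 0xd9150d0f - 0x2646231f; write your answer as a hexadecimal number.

0xb2cee9f0

Subtract column by column in base 16:
  f-f → 0
  0-1 → f (borrow)
  d-3-1 → 9
  0-2 → e (borrow)
  5-6-1 → e (borrow)
  1-4-1 → c (borrow)
  9-6-1 → 2
  d-2 → b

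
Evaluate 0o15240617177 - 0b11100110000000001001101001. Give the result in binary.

0b1100110111010110001110000010110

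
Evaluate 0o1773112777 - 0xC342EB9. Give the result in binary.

0b11101110000110011101000110

0o1773112777 = 0b1111111011001001010111111111 in binary.
0xC342EB9 = 0b1100001101000010111010111001 in binary.
Subtract column by column in base 2:
  1-1 → 0
  1-0 → 1
  1-0 → 1
  1-1 → 0
  1-1 → 0
  1-1 → 0
  1-0 → 1
  1-1 → 0
  1-0 → 1
  0-1 → 1 (borrow)
  1-1-1 → 1 (borrow)
  0-1-1 → 0 (borrow)
  1-0-1 → 0
  0-1 → 1 (borrow)
  0-0-1 → 1 (borrow)
  1-0-1 → 0
  0-0 → 0
  0-0 → 0
  1-1 → 0
  1-0 → 1
  0-1 → 1 (borrow)
  1-1-1 → 1 (borrow)
  1-0-1 → 0
  1-0 → 1
  1-0 → 1
  1-0 → 1
  1-1 → 0
  1-1 → 0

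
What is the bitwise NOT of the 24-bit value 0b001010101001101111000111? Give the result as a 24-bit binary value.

0b110101010110010000111000

Invert each bit: 001010101001101111000111 → 110101010110010000111000.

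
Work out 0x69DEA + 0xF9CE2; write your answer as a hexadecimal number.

Add column by column in base 16, right to left:
  A+2 = C
  E+E = C carry 1
  D+C+1 = A carry 1
  9+9+1 = 3 carry 1
  6+F+1 = 6 carry 1
  final carry 1

0x163ACC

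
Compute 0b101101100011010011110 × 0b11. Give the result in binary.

0b10001000101001111011010

Multiply each base-2 digit by 3, carrying:
  0×3 = 0 → write 0
  1×3 = 3 → write 1 carry 1
  1×3+1 = 4 → write 0 carry 2
  1×3+2 = 5 → write 1 carry 2
  1×3+2 = 5 → write 1 carry 2
  0×3+2 = 2 → write 0 carry 1
  0×3+1 = 1 → write 1
  1×3 = 3 → write 1 carry 1
  0×3+1 = 1 → write 1
  1×3 = 3 → write 1 carry 1
  1×3+1 = 4 → write 0 carry 2
  0×3+2 = 2 → write 0 carry 1
  0×3+1 = 1 → write 1
  0×3 = 0 → write 0
  1×3 = 3 → write 1 carry 1
  1×3+1 = 4 → write 0 carry 2
  0×3+2 = 2 → write 0 carry 1
  1×3+1 = 4 → write 0 carry 2
  1×3+2 = 5 → write 1 carry 2
  0×3+2 = 2 → write 0 carry 1
  1×3+1 = 4 → write 0 carry 2
  remaining carry: 10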